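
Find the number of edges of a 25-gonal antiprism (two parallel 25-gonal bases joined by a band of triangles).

An antiprism on an n-gon has two n-gon caps and 2n triangles: V = 2·25 = 50, E = 4·25 = 100, F = 2·25 + 2 = 52.

100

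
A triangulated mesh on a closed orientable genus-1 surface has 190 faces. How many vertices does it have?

χ = 2 − 2·1 = 0, and every face is a triangle so 3F = 2E.
E = 3·190/2 = 285. Then V = 0 + E − F = 0 + 285 − 190 = 95.

95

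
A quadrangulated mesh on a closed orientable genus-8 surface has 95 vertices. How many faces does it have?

109

χ = 2 − 2·8 = -14, and every face is a square so 4F = 2E.
V − E + F = -14 with E = 4F/2 gives 95 − (4/2 − 1)·F = -14, so F = 109 and E = 218.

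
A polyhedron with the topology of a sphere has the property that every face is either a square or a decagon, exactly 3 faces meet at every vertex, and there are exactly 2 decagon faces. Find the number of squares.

Let x be the number of squares; then F = 2 + x.
Edge–face incidences: 2E = 10·2 + 4·x = 20 + 4x.
Every vertex has degree 3, so 3V = 2E.
Euler: V − E + F = 2 ⇒ (2E)/3 − E + (2 + x) = 2.
Multiply by 6: 2·(2E) − 3·(2E) + 6·(2 + x) = 12, i.e. 12 + 6x − (20 + 4x) = 12.
Collecting terms: 2x − 8 = 12, so 2x = 20, so x = 10.
Then 2E = 20 + 4·10 = 60, so E = 30, V = 2E/3 = 20, F = 2 + 10 = 12.

10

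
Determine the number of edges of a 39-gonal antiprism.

156

An antiprism on an n-gon has two n-gon caps and 2n triangles: V = 2·39 = 78, E = 4·39 = 156, F = 2·39 + 2 = 80.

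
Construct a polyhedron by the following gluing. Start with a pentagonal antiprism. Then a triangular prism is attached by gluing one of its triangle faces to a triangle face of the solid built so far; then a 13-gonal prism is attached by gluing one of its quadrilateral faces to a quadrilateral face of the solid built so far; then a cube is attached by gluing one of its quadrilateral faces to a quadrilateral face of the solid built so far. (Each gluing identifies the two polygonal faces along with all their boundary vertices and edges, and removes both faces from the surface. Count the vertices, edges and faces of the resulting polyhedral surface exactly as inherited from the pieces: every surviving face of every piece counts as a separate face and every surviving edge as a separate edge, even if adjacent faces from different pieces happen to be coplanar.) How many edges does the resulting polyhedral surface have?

69

A pentagonal antiprism: V=10, E=20, F=12.
Attach a triangular prism (V=6, E=9, F=5) along a 3-gon: merge 3 vertices and 3 edges, delete both glued faces → V=13, E=26, F=15.
Attach a 13-gonal prism (V=26, E=39, F=15) along a 4-gon: merge 4 vertices and 4 edges, delete both glued faces → V=35, E=61, F=28.
Attach a cube (V=8, E=12, F=6) along a 4-gon: merge 4 vertices and 4 edges, delete both glued faces → V=39, E=69, F=32.
Check: V − E + F = 39 − 69 + 32 = 2.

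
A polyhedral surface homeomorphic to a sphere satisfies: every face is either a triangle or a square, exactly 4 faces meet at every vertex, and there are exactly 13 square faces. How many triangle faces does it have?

8

Let x be the number of triangles; then F = 13 + x.
Edge–face incidences: 2E = 4·13 + 3·x = 52 + 3x.
Every vertex has degree 4, so 4V = 2E.
Euler: V − E + F = 2 ⇒ (2E)/4 − E + (13 + x) = 2.
Multiply by 8: 2·(2E) − 4·(2E) + 8·(13 + x) = 16, i.e. 104 + 8x − 2·(52 + 3x) = 16.
Collecting terms: 2x = 16, so x = 8.
Then 2E = 52 + 3·8 = 76, so E = 38, V = 2E/4 = 19, F = 13 + 8 = 21.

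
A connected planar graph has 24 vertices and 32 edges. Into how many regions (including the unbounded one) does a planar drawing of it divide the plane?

Euler's formula for a connected plane graph: V − E + F = 2, so F = 2 − 24 + 32 = 10.

10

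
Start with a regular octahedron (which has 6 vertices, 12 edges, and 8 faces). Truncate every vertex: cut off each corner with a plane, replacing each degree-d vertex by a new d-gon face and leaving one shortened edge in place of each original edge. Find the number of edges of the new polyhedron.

Truncation replaces each original edge-end by a new vertex, so V′ = 2E = 24.
Each original edge survives, and each old vertex of degree d contributes d new edges; summing degrees gives Σd = 2E, so E′ = E + 2E = 3E = 36.
Each original face survives and each original vertex becomes one new face: F′ = F + V = 14.

36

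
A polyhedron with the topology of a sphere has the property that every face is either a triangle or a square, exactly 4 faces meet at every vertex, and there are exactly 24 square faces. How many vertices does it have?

30

Let x be the number of triangles; then F = 24 + x.
Edge–face incidences: 2E = 4·24 + 3·x = 96 + 3x.
Every vertex has degree 4, so 4V = 2E.
Euler: V − E + F = 2 ⇒ (2E)/4 − E + (24 + x) = 2.
Multiply by 8: 2·(2E) − 4·(2E) + 8·(24 + x) = 16, i.e. 192 + 8x − 2·(96 + 3x) = 16.
Collecting terms: 2x = 16, so x = 8.
Then 2E = 96 + 3·8 = 120, so E = 60, V = 2E/4 = 30, F = 24 + 8 = 32.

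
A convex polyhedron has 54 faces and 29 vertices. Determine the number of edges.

Here V − E + F = 2.
E = V + F − (2) = 29 + 54 − (2) = 81.

81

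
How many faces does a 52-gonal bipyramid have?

104

A bipyramid over an n-gon has 2n triangular faces and n + 2 vertices: V = 52 + 2 = 54, E = 3·52 = 156, F = 2·52 = 104.
Check: V − E + F = 54 − 156 + 104 = 2.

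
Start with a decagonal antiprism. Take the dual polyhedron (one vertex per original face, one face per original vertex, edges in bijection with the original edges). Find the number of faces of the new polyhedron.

The base solid has V = 20, E = 40, F = 22.
The dual swaps V and F and preserves E: V′ = F = 22, E′ = E = 40, F′ = V = 20.

20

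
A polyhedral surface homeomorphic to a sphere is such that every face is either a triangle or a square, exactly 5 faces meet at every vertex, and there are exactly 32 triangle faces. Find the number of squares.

6

Let x be the number of squares; then F = 32 + x.
Edge–face incidences: 2E = 3·32 + 4·x = 96 + 4x.
Every vertex has degree 5, so 5V = 2E.
Euler: V − E + F = 2 ⇒ (2E)/5 − E + (32 + x) = 2.
Multiply by 10: 2·(2E) − 5·(2E) + 10·(32 + x) = 20, i.e. 320 + 10x − 3·(96 + 4x) = 20.
Collecting terms: −2x + 32 = 20, so −2x = −12, so x = 6.
Then 2E = 96 + 4·6 = 120, so E = 60, V = 2E/5 = 24, F = 32 + 6 = 38.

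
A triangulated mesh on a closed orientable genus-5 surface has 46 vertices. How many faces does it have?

108

χ = 2 − 2·5 = -8, and every face is a triangle so 3F = 2E.
V − E + F = -8 with E = 3F/2 gives 46 − (3/2 − 1)·F = -8, so F = 108 and E = 162.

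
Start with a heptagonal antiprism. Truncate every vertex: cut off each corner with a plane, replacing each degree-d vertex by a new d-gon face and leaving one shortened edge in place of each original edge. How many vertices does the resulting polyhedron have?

56

The base solid has V = 14, E = 28, F = 16.
Truncation replaces each original edge-end by a new vertex, so V′ = 2E = 56.
Each original edge survives, and each old vertex of degree d contributes d new edges; summing degrees gives Σd = 2E, so E′ = E + 2E = 3E = 84.
Each original face survives and each original vertex becomes one new face: F′ = F + V = 30.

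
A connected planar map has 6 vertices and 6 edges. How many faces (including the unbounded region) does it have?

2

Euler's formula for a connected plane graph: V − E + F = 2, so F = 2 − 6 + 6 = 2.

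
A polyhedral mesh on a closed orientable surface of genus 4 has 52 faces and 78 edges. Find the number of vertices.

20

For a closed orientable surface of genus 4, χ = 2 − 2·4 = -6.
V = -6 + E − F = -6 + 78 − 52 = 20.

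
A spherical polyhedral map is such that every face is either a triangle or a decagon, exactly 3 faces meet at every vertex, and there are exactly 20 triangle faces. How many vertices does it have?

Let x be the number of decagons; then F = 20 + x.
Edge–face incidences: 2E = 3·20 + 10·x = 60 + 10x.
Every vertex has degree 3, so 3V = 2E.
Euler: V − E + F = 2 ⇒ (2E)/3 − E + (20 + x) = 2.
Multiply by 6: 2·(2E) − 3·(2E) + 6·(20 + x) = 12, i.e. 120 + 6x − (60 + 10x) = 12.
Collecting terms: −4x + 60 = 12, so −4x = −48, so x = 12.
Then 2E = 60 + 10·12 = 180, so E = 90, V = 2E/3 = 60, F = 20 + 12 = 32.

60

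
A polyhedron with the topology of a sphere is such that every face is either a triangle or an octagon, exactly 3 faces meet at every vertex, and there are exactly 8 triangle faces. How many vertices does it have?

24

Let x be the number of octagons; then F = 8 + x.
Edge–face incidences: 2E = 3·8 + 8·x = 24 + 8x.
Every vertex has degree 3, so 3V = 2E.
Euler: V − E + F = 2 ⇒ (2E)/3 − E + (8 + x) = 2.
Multiply by 6: 2·(2E) − 3·(2E) + 6·(8 + x) = 12, i.e. 48 + 6x − (24 + 8x) = 12.
Collecting terms: −2x + 24 = 12, so −2x = −12, so x = 6.
Then 2E = 24 + 8·6 = 72, so E = 36, V = 2E/3 = 24, F = 8 + 6 = 14.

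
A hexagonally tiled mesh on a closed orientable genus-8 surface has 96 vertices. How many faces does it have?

χ = 2 − 2·8 = -14, and every face is a hexagon so 6F = 2E.
V − E + F = -14 with E = 6F/2 gives 96 − (6/2 − 1)·F = -14, so F = 55 and E = 165.

55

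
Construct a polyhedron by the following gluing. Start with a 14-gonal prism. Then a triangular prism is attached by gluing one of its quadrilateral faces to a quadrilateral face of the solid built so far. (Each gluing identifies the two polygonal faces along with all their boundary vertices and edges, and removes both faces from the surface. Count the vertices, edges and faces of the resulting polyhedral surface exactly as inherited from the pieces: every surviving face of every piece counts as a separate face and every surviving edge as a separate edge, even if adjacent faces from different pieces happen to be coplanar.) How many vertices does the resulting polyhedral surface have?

30

A 14-gonal prism: V=28, E=42, F=16.
Attach a triangular prism (V=6, E=9, F=5) along a 4-gon: merge 4 vertices and 4 edges, delete both glued faces → V=30, E=47, F=19.
Check: V − E + F = 30 − 47 + 19 = 2.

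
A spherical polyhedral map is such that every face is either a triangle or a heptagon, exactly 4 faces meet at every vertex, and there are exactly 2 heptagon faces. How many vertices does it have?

Let x be the number of triangles; then F = 2 + x.
Edge–face incidences: 2E = 7·2 + 3·x = 14 + 3x.
Every vertex has degree 4, so 4V = 2E.
Euler: V − E + F = 2 ⇒ (2E)/4 − E + (2 + x) = 2.
Multiply by 8: 2·(2E) − 4·(2E) + 8·(2 + x) = 16, i.e. 16 + 8x − 2·(14 + 3x) = 16.
Collecting terms: 2x − 12 = 16, so 2x = 28, so x = 14.
Then 2E = 14 + 3·14 = 56, so E = 28, V = 2E/4 = 14, F = 2 + 14 = 16.

14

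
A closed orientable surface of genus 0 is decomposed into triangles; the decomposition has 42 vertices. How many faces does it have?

χ = 2 − 2·0 = 2, and every face is a triangle so 3F = 2E.
V − E + F = 2 with E = 3F/2 gives 42 − (3/2 − 1)·F = 2, so F = 80 and E = 120.

80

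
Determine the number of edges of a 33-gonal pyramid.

66

A pyramid on an n-gon base has one n-gon and n triangles: V = 33 + 1 = 34, E = 2·33 = 66, F = 33 + 1 = 34.
Check: V − E + F = 34 − 66 + 34 = 2.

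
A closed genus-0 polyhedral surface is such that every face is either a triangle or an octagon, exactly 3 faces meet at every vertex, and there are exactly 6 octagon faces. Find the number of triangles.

8

Let x be the number of triangles; then F = 6 + x.
Edge–face incidences: 2E = 8·6 + 3·x = 48 + 3x.
Every vertex has degree 3, so 3V = 2E.
Euler: V − E + F = 2 ⇒ (2E)/3 − E + (6 + x) = 2.
Multiply by 6: 2·(2E) − 3·(2E) + 6·(6 + x) = 12, i.e. 36 + 6x − (48 + 3x) = 12.
Collecting terms: 3x − 12 = 12, so 3x = 24, so x = 8.
Then 2E = 48 + 3·8 = 72, so E = 36, V = 2E/3 = 24, F = 6 + 8 = 14.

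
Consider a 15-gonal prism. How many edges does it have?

45

A prism on an n-gon has two n-gon bases and n rectangular sides: V = 2·15 = 30, E = 3·15 = 45, F = 15 + 2 = 17.
Check: V − E + F = 30 − 45 + 17 = 2.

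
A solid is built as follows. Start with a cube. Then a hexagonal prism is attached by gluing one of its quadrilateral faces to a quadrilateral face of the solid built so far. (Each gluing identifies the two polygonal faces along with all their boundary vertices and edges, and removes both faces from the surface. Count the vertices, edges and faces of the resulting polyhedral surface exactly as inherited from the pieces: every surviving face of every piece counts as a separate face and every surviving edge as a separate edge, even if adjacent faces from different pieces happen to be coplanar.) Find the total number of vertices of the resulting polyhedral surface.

A cube: V=8, E=12, F=6.
Attach a hexagonal prism (V=12, E=18, F=8) along a 4-gon: merge 4 vertices and 4 edges, delete both glued faces → V=16, E=26, F=12.
Check: V − E + F = 16 − 26 + 12 = 2.

16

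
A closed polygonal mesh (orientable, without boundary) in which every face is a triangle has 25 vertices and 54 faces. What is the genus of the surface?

2

Every face is a triangle, so 2E = 3·54 = 162, giving E = 81.
χ = V − E + F = 25 − 81 + 54 = -2.
For a closed orientable surface χ = 2 − 2g, so g = (2 − (-2))/2 = 2.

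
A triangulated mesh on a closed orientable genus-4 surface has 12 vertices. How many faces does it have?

χ = 2 − 2·4 = -6, and every face is a triangle so 3F = 2E.
V − E + F = -6 with E = 3F/2 gives 12 − (3/2 − 1)·F = -6, so F = 36 and E = 54.

36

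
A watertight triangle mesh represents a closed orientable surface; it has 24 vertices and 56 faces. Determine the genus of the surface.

3

Every face is a triangle, so 2E = 3·56 = 168, giving E = 84.
χ = V − E + F = 24 − 84 + 56 = -4.
For a closed orientable surface χ = 2 − 2g, so g = (2 − (-4))/2 = 3.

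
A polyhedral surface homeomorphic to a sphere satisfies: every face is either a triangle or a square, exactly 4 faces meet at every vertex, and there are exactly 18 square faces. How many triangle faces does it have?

Let x be the number of triangles; then F = 18 + x.
Edge–face incidences: 2E = 4·18 + 3·x = 72 + 3x.
Every vertex has degree 4, so 4V = 2E.
Euler: V − E + F = 2 ⇒ (2E)/4 − E + (18 + x) = 2.
Multiply by 8: 2·(2E) − 4·(2E) + 8·(18 + x) = 16, i.e. 144 + 8x − 2·(72 + 3x) = 16.
Collecting terms: 2x = 16, so x = 8.
Then 2E = 72 + 3·8 = 96, so E = 48, V = 2E/4 = 24, F = 18 + 8 = 26.

8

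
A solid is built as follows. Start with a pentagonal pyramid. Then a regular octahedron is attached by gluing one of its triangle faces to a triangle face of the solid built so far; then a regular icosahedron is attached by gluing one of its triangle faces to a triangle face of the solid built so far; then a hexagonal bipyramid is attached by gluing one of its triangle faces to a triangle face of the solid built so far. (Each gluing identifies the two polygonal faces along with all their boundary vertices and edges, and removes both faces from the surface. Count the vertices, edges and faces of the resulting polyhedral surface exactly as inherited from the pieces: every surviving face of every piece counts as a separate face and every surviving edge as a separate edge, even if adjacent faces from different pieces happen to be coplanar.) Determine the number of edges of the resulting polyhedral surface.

A pentagonal pyramid: V=6, E=10, F=6.
Attach a regular octahedron (V=6, E=12, F=8) along a 3-gon: merge 3 vertices and 3 edges, delete both glued faces → V=9, E=19, F=12.
Attach a regular icosahedron (V=12, E=30, F=20) along a 3-gon: merge 3 vertices and 3 edges, delete both glued faces → V=18, E=46, F=30.
Attach a hexagonal bipyramid (V=8, E=18, F=12) along a 3-gon: merge 3 vertices and 3 edges, delete both glued faces → V=23, E=61, F=40.
Check: V − E + F = 23 − 61 + 40 = 2.

61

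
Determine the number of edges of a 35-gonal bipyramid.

A bipyramid over an n-gon has 2n triangular faces and n + 2 vertices: V = 35 + 2 = 37, E = 3·35 = 105, F = 2·35 = 70.

105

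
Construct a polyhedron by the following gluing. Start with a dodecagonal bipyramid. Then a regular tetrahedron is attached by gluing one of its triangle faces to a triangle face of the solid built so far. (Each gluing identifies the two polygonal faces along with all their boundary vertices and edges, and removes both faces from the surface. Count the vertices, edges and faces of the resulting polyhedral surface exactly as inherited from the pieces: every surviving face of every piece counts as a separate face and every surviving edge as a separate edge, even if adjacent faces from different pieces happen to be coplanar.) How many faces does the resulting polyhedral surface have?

A dodecagonal bipyramid: V=14, E=36, F=24.
Attach a regular tetrahedron (V=4, E=6, F=4) along a 3-gon: merge 3 vertices and 3 edges, delete both glued faces → V=15, E=39, F=26.
Check: V − E + F = 15 − 39 + 26 = 2.

26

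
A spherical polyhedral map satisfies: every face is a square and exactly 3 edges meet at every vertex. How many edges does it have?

12

Each face has 4 edges and each edge borders two faces, so 2E = 4F.
Each vertex has degree 3, so 3V = 2E and hence V = 4F/3.
Euler: V − E + F = 2 ⇒ (4F/3) − (4F/2) + F = 2.
Multiply by 6: (8 − 12 + 6)F = 12, i.e. 2F = 12.
So F = 6, E = 4·6/2 = 12, V = 4·6/3 = 8.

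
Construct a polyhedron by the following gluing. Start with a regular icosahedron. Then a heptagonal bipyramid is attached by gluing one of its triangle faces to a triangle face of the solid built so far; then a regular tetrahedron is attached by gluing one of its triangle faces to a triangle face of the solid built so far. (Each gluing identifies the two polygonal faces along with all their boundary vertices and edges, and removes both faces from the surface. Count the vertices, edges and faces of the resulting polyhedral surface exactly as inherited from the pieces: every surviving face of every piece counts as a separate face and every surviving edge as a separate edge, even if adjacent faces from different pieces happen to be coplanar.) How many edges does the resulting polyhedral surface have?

51

A regular icosahedron: V=12, E=30, F=20.
Attach a heptagonal bipyramid (V=9, E=21, F=14) along a 3-gon: merge 3 vertices and 3 edges, delete both glued faces → V=18, E=48, F=32.
Attach a regular tetrahedron (V=4, E=6, F=4) along a 3-gon: merge 3 vertices and 3 edges, delete both glued faces → V=19, E=51, F=34.
Check: V − E + F = 19 − 51 + 34 = 2.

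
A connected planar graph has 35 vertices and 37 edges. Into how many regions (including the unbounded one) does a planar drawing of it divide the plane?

Euler's formula for a connected plane graph: V − E + F = 2, so F = 2 − 35 + 37 = 4.

4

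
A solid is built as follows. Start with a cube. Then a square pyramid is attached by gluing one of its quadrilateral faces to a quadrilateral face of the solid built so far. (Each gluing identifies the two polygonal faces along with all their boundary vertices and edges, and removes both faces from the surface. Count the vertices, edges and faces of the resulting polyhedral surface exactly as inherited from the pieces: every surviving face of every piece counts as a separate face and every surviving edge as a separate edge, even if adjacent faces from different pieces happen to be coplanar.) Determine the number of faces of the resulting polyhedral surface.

9

A cube: V=8, E=12, F=6.
Attach a square pyramid (V=5, E=8, F=5) along a 4-gon: merge 4 vertices and 4 edges, delete both glued faces → V=9, E=16, F=9.
Check: V − E + F = 9 − 16 + 9 = 2.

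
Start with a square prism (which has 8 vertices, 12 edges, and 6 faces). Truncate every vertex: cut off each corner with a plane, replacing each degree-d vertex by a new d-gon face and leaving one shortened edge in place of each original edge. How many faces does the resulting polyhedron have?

14

Truncation replaces each original edge-end by a new vertex, so V′ = 2E = 24.
Each original edge survives, and each old vertex of degree d contributes d new edges; summing degrees gives Σd = 2E, so E′ = E + 2E = 3E = 36.
Each original face survives and each original vertex becomes one new face: F′ = F + V = 14.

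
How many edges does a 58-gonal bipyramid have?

A bipyramid over an n-gon has 2n triangular faces and n + 2 vertices: V = 58 + 2 = 60, E = 3·58 = 174, F = 2·58 = 116.

174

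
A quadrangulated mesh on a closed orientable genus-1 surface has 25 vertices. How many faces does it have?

25

χ = 2 − 2·1 = 0, and every face is a square so 4F = 2E.
V − E + F = 0 with E = 4F/2 gives 25 − (4/2 − 1)·F = 0, so F = 25 and E = 50.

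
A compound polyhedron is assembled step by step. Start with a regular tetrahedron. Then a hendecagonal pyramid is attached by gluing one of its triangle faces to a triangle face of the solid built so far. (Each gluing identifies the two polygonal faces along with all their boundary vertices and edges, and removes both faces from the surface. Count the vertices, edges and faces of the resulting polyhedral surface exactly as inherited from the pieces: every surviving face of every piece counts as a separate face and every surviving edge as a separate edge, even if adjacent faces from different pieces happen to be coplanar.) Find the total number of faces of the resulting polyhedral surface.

14

A regular tetrahedron: V=4, E=6, F=4.
Attach a hendecagonal pyramid (V=12, E=22, F=12) along a 3-gon: merge 3 vertices and 3 edges, delete both glued faces → V=13, E=25, F=14.
Check: V − E + F = 13 − 25 + 14 = 2.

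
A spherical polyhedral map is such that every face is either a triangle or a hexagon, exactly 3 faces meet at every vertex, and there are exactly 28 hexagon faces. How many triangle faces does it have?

Let x be the number of triangles; then F = 28 + x.
Edge–face incidences: 2E = 6·28 + 3·x = 168 + 3x.
Every vertex has degree 3, so 3V = 2E.
Euler: V − E + F = 2 ⇒ (2E)/3 − E + (28 + x) = 2.
Multiply by 6: 2·(2E) − 3·(2E) + 6·(28 + x) = 12, i.e. 168 + 6x − (168 + 3x) = 12.
Collecting terms: 3x = 12, so x = 4.
Then 2E = 168 + 3·4 = 180, so E = 90, V = 2E/3 = 60, F = 28 + 4 = 32.

4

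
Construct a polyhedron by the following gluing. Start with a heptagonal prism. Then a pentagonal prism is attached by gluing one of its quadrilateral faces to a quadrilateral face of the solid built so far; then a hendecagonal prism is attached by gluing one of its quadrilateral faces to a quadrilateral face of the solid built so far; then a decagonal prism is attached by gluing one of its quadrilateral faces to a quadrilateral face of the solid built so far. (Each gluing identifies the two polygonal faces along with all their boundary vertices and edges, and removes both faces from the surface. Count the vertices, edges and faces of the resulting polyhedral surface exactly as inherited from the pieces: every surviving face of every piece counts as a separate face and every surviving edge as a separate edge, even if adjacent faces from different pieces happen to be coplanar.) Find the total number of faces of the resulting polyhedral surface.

A heptagonal prism: V=14, E=21, F=9.
Attach a pentagonal prism (V=10, E=15, F=7) along a 4-gon: merge 4 vertices and 4 edges, delete both glued faces → V=20, E=32, F=14.
Attach a hendecagonal prism (V=22, E=33, F=13) along a 4-gon: merge 4 vertices and 4 edges, delete both glued faces → V=38, E=61, F=25.
Attach a decagonal prism (V=20, E=30, F=12) along a 4-gon: merge 4 vertices and 4 edges, delete both glued faces → V=54, E=87, F=35.
Check: V − E + F = 54 − 87 + 35 = 2.

35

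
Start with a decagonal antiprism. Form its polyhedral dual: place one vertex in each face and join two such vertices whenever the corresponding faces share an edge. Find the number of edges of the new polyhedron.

40

The base solid has V = 20, E = 40, F = 22.
The dual swaps V and F and preserves E: V′ = F = 22, E′ = E = 40, F′ = V = 20.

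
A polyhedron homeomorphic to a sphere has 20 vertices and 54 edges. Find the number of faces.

Here V − E + F = 2.
F = 2 − V + E = 2 − 20 + 54 = 36.

36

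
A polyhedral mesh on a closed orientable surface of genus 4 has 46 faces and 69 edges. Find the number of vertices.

For a closed orientable surface of genus 4, χ = 2 − 2·4 = -6.
V = -6 + E − F = -6 + 69 − 46 = 17.

17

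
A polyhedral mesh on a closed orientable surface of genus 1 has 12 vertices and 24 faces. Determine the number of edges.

For a closed orientable surface of genus 1, χ = 2 − 2·1 = 0.
E = V + F − (0) = 12 + 24 − (0) = 36.

36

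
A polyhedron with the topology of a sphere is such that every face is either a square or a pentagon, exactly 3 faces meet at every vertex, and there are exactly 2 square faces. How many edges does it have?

Let x be the number of pentagons; then F = 2 + x.
Edge–face incidences: 2E = 4·2 + 5·x = 8 + 5x.
Every vertex has degree 3, so 3V = 2E.
Euler: V − E + F = 2 ⇒ (2E)/3 − E + (2 + x) = 2.
Multiply by 6: 2·(2E) − 3·(2E) + 6·(2 + x) = 12, i.e. 12 + 6x − (8 + 5x) = 12.
Collecting terms: x + 4 = 12, so x = 8.
Then 2E = 8 + 5·8 = 48, so E = 24, V = 2E/3 = 16, F = 2 + 8 = 10.

24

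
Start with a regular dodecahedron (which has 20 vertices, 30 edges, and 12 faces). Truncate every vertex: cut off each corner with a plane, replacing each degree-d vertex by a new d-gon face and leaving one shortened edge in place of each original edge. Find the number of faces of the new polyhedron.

Truncation replaces each original edge-end by a new vertex, so V′ = 2E = 60.
Each original edge survives, and each old vertex of degree d contributes d new edges; summing degrees gives Σd = 2E, so E′ = E + 2E = 3E = 90.
Each original face survives and each original vertex becomes one new face: F′ = F + V = 32.

32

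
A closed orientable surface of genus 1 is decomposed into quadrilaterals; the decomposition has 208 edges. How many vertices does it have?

χ = 2 − 2·1 = 0, and every face is a square so 4F = 2E.
F = 2E/4 = 104. Then V = 0 + E − F = 0 + 208 − 104 = 104.

104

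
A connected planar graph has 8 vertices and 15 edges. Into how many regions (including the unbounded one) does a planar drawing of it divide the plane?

Euler's formula for a connected plane graph: V − E + F = 2, so F = 2 − 8 + 15 = 9.

9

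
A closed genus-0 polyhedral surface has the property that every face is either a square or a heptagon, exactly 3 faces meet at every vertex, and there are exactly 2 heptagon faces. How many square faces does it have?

Let x be the number of squares; then F = 2 + x.
Edge–face incidences: 2E = 7·2 + 4·x = 14 + 4x.
Every vertex has degree 3, so 3V = 2E.
Euler: V − E + F = 2 ⇒ (2E)/3 − E + (2 + x) = 2.
Multiply by 6: 2·(2E) − 3·(2E) + 6·(2 + x) = 12, i.e. 12 + 6x − (14 + 4x) = 12.
Collecting terms: 2x − 2 = 12, so 2x = 14, so x = 7.
Then 2E = 14 + 4·7 = 42, so E = 21, V = 2E/3 = 14, F = 2 + 7 = 9.

7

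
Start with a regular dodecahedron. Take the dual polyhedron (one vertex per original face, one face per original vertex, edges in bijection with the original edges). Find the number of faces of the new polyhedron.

The base solid has V = 20, E = 30, F = 12.
The dual swaps V and F and preserves E: V′ = F = 12, E′ = E = 30, F′ = V = 20.

20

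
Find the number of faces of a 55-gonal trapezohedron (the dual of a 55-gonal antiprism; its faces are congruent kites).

The n-trapezohedron (dual of the n-antiprism) has V = 2·55 + 2 = 112, E = 4·55 = 220, F = 2·55 = 110.

110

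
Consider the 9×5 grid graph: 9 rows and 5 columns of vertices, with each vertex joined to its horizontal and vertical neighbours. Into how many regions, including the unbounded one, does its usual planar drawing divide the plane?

The grid has V = 9·5 = 45 vertices and E = 9·4 + 5·8 = 76 edges.
F = 2 − V + E = 2 − 45 + 76 = 33.

33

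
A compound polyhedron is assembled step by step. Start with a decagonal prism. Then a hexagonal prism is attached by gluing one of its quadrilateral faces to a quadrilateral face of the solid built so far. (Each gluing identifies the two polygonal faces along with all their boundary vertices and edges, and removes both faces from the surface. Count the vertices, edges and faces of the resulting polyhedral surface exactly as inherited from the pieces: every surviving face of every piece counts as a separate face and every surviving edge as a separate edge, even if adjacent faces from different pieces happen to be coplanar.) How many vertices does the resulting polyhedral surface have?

A decagonal prism: V=20, E=30, F=12.
Attach a hexagonal prism (V=12, E=18, F=8) along a 4-gon: merge 4 vertices and 4 edges, delete both glued faces → V=28, E=44, F=18.
Check: V − E + F = 28 − 44 + 18 = 2.

28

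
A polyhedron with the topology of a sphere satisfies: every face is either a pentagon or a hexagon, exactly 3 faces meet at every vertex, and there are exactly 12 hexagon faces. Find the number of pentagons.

12

Let x be the number of pentagons; then F = 12 + x.
Edge–face incidences: 2E = 6·12 + 5·x = 72 + 5x.
Every vertex has degree 3, so 3V = 2E.
Euler: V − E + F = 2 ⇒ (2E)/3 − E + (12 + x) = 2.
Multiply by 6: 2·(2E) − 3·(2E) + 6·(12 + x) = 12, i.e. 72 + 6x − (72 + 5x) = 12.
Collecting terms: x = 12.
Then 2E = 72 + 5·12 = 132, so E = 66, V = 2E/3 = 44, F = 12 + 12 = 24.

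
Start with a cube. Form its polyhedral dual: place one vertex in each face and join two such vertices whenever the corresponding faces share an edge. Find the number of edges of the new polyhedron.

12

The base solid has V = 8, E = 12, F = 6.
The dual swaps V and F and preserves E: V′ = F = 6, E′ = E = 12, F′ = V = 8.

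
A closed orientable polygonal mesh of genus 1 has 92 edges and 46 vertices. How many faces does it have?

46

For a closed orientable surface of genus 1, χ = 2 − 2·1 = 0.
F = 0 − V + E = 0 − 46 + 92 = 46.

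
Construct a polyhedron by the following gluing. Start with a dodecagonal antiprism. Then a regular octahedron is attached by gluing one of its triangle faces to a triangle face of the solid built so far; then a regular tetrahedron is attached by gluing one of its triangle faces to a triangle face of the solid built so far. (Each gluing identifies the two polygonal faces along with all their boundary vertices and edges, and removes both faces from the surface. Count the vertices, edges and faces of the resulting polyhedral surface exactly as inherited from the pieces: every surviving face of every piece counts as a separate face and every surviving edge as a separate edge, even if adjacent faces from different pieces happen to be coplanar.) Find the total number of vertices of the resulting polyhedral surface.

A dodecagonal antiprism: V=24, E=48, F=26.
Attach a regular octahedron (V=6, E=12, F=8) along a 3-gon: merge 3 vertices and 3 edges, delete both glued faces → V=27, E=57, F=32.
Attach a regular tetrahedron (V=4, E=6, F=4) along a 3-gon: merge 3 vertices and 3 edges, delete both glued faces → V=28, E=60, F=34.
Check: V − E + F = 28 − 60 + 34 = 2.

28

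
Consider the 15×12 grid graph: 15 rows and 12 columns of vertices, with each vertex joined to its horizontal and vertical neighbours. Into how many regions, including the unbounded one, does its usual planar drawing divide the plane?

155

The grid has V = 15·12 = 180 vertices and E = 15·11 + 12·14 = 333 edges.
F = 2 − V + E = 2 − 180 + 333 = 155.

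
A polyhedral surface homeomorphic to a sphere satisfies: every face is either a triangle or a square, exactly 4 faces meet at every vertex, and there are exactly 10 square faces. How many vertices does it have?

Let x be the number of triangles; then F = 10 + x.
Edge–face incidences: 2E = 4·10 + 3·x = 40 + 3x.
Every vertex has degree 4, so 4V = 2E.
Euler: V − E + F = 2 ⇒ (2E)/4 − E + (10 + x) = 2.
Multiply by 8: 2·(2E) − 4·(2E) + 8·(10 + x) = 16, i.e. 80 + 8x − 2·(40 + 3x) = 16.
Collecting terms: 2x = 16, so x = 8.
Then 2E = 40 + 3·8 = 64, so E = 32, V = 2E/4 = 16, F = 10 + 8 = 18.

16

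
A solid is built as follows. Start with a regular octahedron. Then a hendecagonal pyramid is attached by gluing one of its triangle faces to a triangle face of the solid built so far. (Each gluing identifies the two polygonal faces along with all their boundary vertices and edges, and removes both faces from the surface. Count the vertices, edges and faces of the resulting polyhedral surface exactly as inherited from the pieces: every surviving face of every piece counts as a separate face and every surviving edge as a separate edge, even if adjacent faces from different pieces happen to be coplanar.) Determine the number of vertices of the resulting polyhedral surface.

A regular octahedron: V=6, E=12, F=8.
Attach a hendecagonal pyramid (V=12, E=22, F=12) along a 3-gon: merge 3 vertices and 3 edges, delete both glued faces → V=15, E=31, F=18.
Check: V − E + F = 15 − 31 + 18 = 2.

15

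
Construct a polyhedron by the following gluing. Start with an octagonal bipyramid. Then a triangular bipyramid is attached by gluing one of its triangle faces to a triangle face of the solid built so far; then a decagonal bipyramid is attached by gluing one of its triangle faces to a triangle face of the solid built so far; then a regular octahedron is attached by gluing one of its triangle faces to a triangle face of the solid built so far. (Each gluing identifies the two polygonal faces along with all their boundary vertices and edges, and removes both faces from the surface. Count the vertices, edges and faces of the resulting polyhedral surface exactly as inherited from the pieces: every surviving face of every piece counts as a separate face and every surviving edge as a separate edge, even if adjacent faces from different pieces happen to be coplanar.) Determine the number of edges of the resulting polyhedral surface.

66

An octagonal bipyramid: V=10, E=24, F=16.
Attach a triangular bipyramid (V=5, E=9, F=6) along a 3-gon: merge 3 vertices and 3 edges, delete both glued faces → V=12, E=30, F=20.
Attach a decagonal bipyramid (V=12, E=30, F=20) along a 3-gon: merge 3 vertices and 3 edges, delete both glued faces → V=21, E=57, F=38.
Attach a regular octahedron (V=6, E=12, F=8) along a 3-gon: merge 3 vertices and 3 edges, delete both glued faces → V=24, E=66, F=44.
Check: V − E + F = 24 − 66 + 44 = 2.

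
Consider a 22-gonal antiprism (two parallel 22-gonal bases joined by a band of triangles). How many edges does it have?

An antiprism on an n-gon has two n-gon caps and 2n triangles: V = 2·22 = 44, E = 4·22 = 88, F = 2·22 + 2 = 46.
Check: V − E + F = 44 − 88 + 46 = 2.

88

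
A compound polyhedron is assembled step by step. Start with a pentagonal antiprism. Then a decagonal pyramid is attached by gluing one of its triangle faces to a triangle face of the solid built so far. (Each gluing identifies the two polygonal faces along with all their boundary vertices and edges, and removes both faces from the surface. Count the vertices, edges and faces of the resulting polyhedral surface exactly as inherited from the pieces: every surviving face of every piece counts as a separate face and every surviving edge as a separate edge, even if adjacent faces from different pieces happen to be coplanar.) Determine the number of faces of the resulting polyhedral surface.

A pentagonal antiprism: V=10, E=20, F=12.
Attach a decagonal pyramid (V=11, E=20, F=11) along a 3-gon: merge 3 vertices and 3 edges, delete both glued faces → V=18, E=37, F=21.
Check: V − E + F = 18 − 37 + 21 = 2.

21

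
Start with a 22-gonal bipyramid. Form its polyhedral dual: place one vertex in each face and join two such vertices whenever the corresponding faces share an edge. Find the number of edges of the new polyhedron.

The base solid has V = 24, E = 66, F = 44.
The dual swaps V and F and preserves E: V′ = F = 44, E′ = E = 66, F′ = V = 24.

66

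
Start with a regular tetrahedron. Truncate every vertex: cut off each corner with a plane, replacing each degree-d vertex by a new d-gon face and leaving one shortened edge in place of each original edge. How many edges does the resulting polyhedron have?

18

The base solid has V = 4, E = 6, F = 4.
Truncation replaces each original edge-end by a new vertex, so V′ = 2E = 12.
Each original edge survives, and each old vertex of degree d contributes d new edges; summing degrees gives Σd = 2E, so E′ = E + 2E = 3E = 18.
Each original face survives and each original vertex becomes one new face: F′ = F + V = 8.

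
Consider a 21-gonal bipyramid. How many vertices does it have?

23

A bipyramid over an n-gon has 2n triangular faces and n + 2 vertices: V = 21 + 2 = 23, E = 3·21 = 63, F = 2·21 = 42.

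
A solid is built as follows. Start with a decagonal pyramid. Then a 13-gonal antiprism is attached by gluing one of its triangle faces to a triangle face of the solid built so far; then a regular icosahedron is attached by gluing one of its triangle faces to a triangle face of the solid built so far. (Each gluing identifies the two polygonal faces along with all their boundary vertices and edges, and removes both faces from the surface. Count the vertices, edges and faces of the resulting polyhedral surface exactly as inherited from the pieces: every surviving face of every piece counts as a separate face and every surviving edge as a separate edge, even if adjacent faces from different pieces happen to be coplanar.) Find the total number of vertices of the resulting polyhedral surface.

A decagonal pyramid: V=11, E=20, F=11.
Attach a 13-gonal antiprism (V=26, E=52, F=28) along a 3-gon: merge 3 vertices and 3 edges, delete both glued faces → V=34, E=69, F=37.
Attach a regular icosahedron (V=12, E=30, F=20) along a 3-gon: merge 3 vertices and 3 edges, delete both glued faces → V=43, E=96, F=55.
Check: V − E + F = 43 − 96 + 55 = 2.

43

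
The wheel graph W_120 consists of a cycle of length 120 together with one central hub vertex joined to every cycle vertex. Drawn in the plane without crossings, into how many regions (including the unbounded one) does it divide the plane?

121

W_120 has V = 120 + 1 = 121 vertices and E = 2·120 = 240 edges.
By Euler's formula F = 2 − V + E = 2 − 121 + 240 = 121.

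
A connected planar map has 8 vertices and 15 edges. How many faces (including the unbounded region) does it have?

Euler's formula for a connected plane graph: V − E + F = 2, so F = 2 − 8 + 15 = 9.

9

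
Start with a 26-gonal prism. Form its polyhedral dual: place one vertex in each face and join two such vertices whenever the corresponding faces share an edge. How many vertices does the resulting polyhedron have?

The base solid has V = 52, E = 78, F = 28.
The dual swaps V and F and preserves E: V′ = F = 28, E′ = E = 78, F′ = V = 52.

28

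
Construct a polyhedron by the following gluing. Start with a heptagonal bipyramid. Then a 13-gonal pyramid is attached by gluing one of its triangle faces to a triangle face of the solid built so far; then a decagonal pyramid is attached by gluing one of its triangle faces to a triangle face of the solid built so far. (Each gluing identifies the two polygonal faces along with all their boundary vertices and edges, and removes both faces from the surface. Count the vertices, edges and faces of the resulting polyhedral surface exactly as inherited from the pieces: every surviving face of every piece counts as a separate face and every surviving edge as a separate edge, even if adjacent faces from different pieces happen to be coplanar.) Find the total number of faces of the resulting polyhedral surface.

35

A heptagonal bipyramid: V=9, E=21, F=14.
Attach a 13-gonal pyramid (V=14, E=26, F=14) along a 3-gon: merge 3 vertices and 3 edges, delete both glued faces → V=20, E=44, F=26.
Attach a decagonal pyramid (V=11, E=20, F=11) along a 3-gon: merge 3 vertices and 3 edges, delete both glued faces → V=28, E=61, F=35.
Check: V − E + F = 28 − 61 + 35 = 2.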